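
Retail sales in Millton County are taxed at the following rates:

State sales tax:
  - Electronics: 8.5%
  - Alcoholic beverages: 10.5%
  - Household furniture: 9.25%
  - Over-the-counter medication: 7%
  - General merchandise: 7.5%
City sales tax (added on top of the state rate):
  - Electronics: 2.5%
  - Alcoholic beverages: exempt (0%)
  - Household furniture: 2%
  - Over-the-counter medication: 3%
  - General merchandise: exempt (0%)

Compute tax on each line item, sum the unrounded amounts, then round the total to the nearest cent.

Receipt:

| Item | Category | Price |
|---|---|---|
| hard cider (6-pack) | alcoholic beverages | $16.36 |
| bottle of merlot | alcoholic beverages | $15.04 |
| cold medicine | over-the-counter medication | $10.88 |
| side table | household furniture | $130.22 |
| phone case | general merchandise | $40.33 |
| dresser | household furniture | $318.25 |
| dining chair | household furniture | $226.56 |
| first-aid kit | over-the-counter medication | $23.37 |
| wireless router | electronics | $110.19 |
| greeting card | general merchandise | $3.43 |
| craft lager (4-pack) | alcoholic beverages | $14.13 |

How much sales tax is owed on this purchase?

Hard cider (6-pack) $16.36: alcoholic beverages → 10.5% + 0% city = 10.5% → $1.7178
Bottle of merlot $15.04: alcoholic beverages → 10.5% + 0% city = 10.5% → $1.5792
Cold medicine $10.88: over-the-counter medication → 7% + 3% city = 10% → $1.088
Side table $130.22: household furniture → 9.25% + 2% city = 11.25% → $14.64975
Phone case $40.33: general merchandise → 7.5% + 0% city = 7.5% → $3.02475
Dresser $318.25: household furniture → 9.25% + 2% city = 11.25% → $35.803125
Dining chair $226.56: household furniture → 9.25% + 2% city = 11.25% → $25.488
First-aid kit $23.37: over-the-counter medication → 7% + 3% city = 10% → $2.337
Wireless router $110.19: electronics → 8.5% + 2.5% city = 11% → $12.1209
Greeting card $3.43: general merchandise → 7.5% + 0% city = 7.5% → $0.25725
Craft lager (4-pack) $14.13: alcoholic beverages → 10.5% + 0% city = 10.5% → $1.48365
Unrounded tax sum = $99.549425 → $99.55

$99.55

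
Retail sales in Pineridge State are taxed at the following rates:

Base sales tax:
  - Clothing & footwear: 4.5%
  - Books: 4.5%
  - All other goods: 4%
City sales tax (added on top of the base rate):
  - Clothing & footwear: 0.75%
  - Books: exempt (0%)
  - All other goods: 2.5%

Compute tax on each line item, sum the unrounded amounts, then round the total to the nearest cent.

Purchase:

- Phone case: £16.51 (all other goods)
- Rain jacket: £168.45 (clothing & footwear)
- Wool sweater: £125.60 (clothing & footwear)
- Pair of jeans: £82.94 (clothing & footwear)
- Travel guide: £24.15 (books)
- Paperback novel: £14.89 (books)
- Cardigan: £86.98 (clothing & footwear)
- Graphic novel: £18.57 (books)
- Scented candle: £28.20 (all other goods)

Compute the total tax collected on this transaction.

£29.86

Phone case £16.51: all other goods → 4% + 2.5% city = 6.5% → £1.07315
Rain jacket £168.45: clothing & footwear → 4.5% + 0.75% city = 5.25% → £8.843625
Wool sweater £125.60: clothing & footwear → 4.5% + 0.75% city = 5.25% → £6.594
Pair of jeans £82.94: clothing & footwear → 4.5% + 0.75% city = 5.25% → £4.35435
Travel guide £24.15: books → 4.5% + 0% city = 4.5% → £1.08675
Paperback novel £14.89: books → 4.5% + 0% city = 4.5% → £0.67005
Cardigan £86.98: clothing & footwear → 4.5% + 0.75% city = 5.25% → £4.56645
Graphic novel £18.57: books → 4.5% + 0% city = 4.5% → £0.83565
Scented candle £28.20: all other goods → 4% + 2.5% city = 6.5% → £1.833
Unrounded tax sum = £29.857025 → £29.86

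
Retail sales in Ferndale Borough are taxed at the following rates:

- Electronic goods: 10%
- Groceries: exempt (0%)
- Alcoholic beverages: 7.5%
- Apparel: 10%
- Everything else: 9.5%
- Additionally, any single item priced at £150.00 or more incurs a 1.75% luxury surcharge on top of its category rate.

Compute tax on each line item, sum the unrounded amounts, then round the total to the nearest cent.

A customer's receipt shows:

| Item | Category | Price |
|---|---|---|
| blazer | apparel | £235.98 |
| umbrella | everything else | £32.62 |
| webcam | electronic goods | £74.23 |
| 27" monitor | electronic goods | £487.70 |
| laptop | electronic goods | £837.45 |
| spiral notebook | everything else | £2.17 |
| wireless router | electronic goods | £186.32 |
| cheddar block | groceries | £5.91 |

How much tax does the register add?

£216.05

Blazer £235.98: apparel → 10% + 1.75% surcharge = 11.75% → £27.72765
Umbrella £32.62: everything else → 9.5% → £3.0989
Webcam £74.23: electronic goods → 10% → £7.423
27" monitor £487.70: electronic goods → 10% + 1.75% surcharge = 11.75% → £57.30475
Laptop £837.45: electronic goods → 10% + 1.75% surcharge = 11.75% → £98.400375
Spiral notebook £2.17: everything else → 9.5% → £0.20615
Wireless router £186.32: electronic goods → 10% + 1.75% surcharge = 11.75% → £21.8926
Cheddar block £5.91: groceries → 0% → £0.00
Unrounded tax sum = £216.053425 → £216.05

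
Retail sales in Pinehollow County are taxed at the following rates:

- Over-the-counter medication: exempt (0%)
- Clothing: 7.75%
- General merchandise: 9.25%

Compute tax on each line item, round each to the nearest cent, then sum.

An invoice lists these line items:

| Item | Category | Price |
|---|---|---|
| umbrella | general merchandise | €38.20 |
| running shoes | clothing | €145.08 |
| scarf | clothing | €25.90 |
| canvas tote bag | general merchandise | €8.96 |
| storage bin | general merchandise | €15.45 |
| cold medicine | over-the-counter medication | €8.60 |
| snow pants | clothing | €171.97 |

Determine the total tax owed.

€32.37

Umbrella €38.20: general merchandise → 9.25% → €3.53
Running shoes €145.08: clothing → 7.75% → €11.24
Scarf €25.90: clothing → 7.75% → €2.01
Canvas tote bag €8.96: general merchandise → 9.25% → €0.83
Storage bin €15.45: general merchandise → 9.25% → €1.43
Cold medicine €8.60: over-the-counter medication → 0% → €0.00
Snow pants €171.97: clothing → 7.75% → €13.33
Total tax = €3.53 + €11.24 + €2.01 + €0.83 + €1.43 + €13.33 = €32.37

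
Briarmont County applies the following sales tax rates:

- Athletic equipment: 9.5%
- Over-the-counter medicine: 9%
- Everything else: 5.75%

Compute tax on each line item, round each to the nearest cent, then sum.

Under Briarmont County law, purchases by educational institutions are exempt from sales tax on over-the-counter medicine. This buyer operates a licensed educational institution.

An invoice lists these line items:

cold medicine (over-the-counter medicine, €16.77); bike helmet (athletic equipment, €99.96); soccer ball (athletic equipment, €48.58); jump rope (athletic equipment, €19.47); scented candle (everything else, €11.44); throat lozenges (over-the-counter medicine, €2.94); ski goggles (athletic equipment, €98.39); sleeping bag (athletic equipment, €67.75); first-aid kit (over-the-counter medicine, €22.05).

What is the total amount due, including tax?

€419.77

Cold medicine €16.77: over-the-counter medicine, buyer-exempt → 0% → €0.00
Bike helmet €99.96: athletic equipment → 9.5% → €9.50
Soccer ball €48.58: athletic equipment → 9.5% → €4.62
Jump rope €19.47: athletic equipment → 9.5% → €1.85
Scented candle €11.44: everything else → 5.75% → €0.66
Throat lozenges €2.94: over-the-counter medicine, buyer-exempt → 0% → €0.00
Ski goggles €98.39: athletic equipment → 9.5% → €9.35
Sleeping bag €67.75: athletic equipment → 9.5% → €6.44
First-aid kit €22.05: over-the-counter medicine, buyer-exempt → 0% → €0.00
Subtotal = €387.35; tax = €32.42; total due = €419.77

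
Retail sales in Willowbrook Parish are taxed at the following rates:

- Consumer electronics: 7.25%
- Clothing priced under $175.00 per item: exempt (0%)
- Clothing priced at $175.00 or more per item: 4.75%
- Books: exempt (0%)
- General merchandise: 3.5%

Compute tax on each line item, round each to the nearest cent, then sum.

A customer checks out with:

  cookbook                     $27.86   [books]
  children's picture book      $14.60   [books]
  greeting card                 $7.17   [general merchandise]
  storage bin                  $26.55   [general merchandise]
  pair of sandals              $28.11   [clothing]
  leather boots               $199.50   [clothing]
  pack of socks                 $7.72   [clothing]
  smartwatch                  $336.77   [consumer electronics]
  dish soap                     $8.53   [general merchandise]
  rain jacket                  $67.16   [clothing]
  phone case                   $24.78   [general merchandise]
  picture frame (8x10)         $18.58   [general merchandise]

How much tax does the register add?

Cookbook $27.86: books → 0% → $0.00
Children's picture book $14.60: books → 0% → $0.00
Greeting card $7.17: general merchandise → 3.5% → $0.25
Storage bin $26.55: general merchandise → 3.5% → $0.93
Pair of sandals $28.11: clothing, under $175.00 → 0% → $0.00
Leather boots $199.50: clothing, $175.00 or more → 4.75% → $9.48
Pack of socks $7.72: clothing, under $175.00 → 0% → $0.00
Smartwatch $336.77: consumer electronics → 7.25% → $24.42
Dish soap $8.53: general merchandise → 3.5% → $0.30
Rain jacket $67.16: clothing, under $175.00 → 0% → $0.00
Phone case $24.78: general merchandise → 3.5% → $0.87
Picture frame (8x10) $18.58: general merchandise → 3.5% → $0.65
Total tax = $0.25 + $0.93 + $9.48 + $24.42 + $0.30 + $0.87 + $0.65 = $36.90

$36.90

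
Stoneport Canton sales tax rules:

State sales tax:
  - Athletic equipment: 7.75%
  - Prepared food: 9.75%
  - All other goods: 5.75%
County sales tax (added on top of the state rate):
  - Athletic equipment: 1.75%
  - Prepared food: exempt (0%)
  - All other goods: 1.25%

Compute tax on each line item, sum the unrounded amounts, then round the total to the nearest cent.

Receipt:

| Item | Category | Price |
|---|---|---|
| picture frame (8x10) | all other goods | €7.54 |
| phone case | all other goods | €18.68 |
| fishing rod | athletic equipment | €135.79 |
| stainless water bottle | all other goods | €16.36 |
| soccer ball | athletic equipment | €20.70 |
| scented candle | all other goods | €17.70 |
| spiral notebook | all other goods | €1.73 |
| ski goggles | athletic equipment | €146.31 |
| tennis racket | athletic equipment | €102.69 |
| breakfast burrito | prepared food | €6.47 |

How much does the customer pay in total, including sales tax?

Picture frame (8x10) €7.54: all other goods → 5.75% + 1.25% county = 7% → €0.5278
Phone case €18.68: all other goods → 5.75% + 1.25% county = 7% → €1.3076
Fishing rod €135.79: athletic equipment → 7.75% + 1.75% county = 9.5% → €12.90005
Stainless water bottle €16.36: all other goods → 5.75% + 1.25% county = 7% → €1.1452
Soccer ball €20.70: athletic equipment → 7.75% + 1.75% county = 9.5% → €1.9665
Scented candle €17.70: all other goods → 5.75% + 1.25% county = 7% → €1.239
Spiral notebook €1.73: all other goods → 5.75% + 1.25% county = 7% → €0.1211
Ski goggles €146.31: athletic equipment → 7.75% + 1.75% county = 9.5% → €13.89945
Tennis racket €102.69: athletic equipment → 7.75% + 1.75% county = 9.5% → €9.75555
Breakfast burrito €6.47: prepared food → 9.75% + 0% county = 9.75% → €0.630825
Subtotal = €473.97; unrounded tax = €43.493075 → €43.49; total due = €517.46

€517.46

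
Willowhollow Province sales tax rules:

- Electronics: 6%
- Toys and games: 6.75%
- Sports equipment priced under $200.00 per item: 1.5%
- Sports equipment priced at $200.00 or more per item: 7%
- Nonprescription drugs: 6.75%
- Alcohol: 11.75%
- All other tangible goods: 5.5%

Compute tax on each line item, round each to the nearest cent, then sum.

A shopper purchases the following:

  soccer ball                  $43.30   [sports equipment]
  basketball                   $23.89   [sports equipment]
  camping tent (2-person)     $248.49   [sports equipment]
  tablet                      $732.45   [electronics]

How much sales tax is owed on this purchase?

$62.35

Soccer ball $43.30: sports equipment, under $200.00 → 1.5% → $0.65
Basketball $23.89: sports equipment, under $200.00 → 1.5% → $0.36
Camping tent (2-person) $248.49: sports equipment, $200.00 or more → 7% → $17.39
Tablet $732.45: electronics → 6% → $43.95
Total tax = $0.65 + $0.36 + $17.39 + $43.95 = $62.35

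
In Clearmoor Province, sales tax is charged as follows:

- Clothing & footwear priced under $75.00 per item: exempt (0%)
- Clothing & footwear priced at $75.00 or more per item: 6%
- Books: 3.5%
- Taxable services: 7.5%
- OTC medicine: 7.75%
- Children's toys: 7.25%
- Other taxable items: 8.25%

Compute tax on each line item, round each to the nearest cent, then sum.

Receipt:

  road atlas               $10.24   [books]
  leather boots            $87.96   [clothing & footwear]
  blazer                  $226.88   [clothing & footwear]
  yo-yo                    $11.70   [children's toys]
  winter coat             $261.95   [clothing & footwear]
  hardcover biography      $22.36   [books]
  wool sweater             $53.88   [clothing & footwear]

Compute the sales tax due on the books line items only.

Road atlas $10.24: books → 3.5% → $0.36
Hardcover biography $22.36: books → 3.5% → $0.78
Tax on books = $0.36 + $0.78 = $1.14

$1.14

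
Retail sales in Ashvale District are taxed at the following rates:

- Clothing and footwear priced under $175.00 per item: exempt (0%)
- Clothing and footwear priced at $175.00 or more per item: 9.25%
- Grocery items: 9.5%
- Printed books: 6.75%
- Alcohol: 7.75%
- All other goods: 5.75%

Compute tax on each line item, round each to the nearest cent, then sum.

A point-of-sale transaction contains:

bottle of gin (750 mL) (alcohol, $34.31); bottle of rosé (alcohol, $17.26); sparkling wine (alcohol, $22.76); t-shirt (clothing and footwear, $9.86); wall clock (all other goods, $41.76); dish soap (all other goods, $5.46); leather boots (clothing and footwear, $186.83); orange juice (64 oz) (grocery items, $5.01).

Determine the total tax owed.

Bottle of gin (750 mL) $34.31: alcohol → 7.75% → $2.66
Bottle of rosé $17.26: alcohol → 7.75% → $1.34
Sparkling wine $22.76: alcohol → 7.75% → $1.76
T-shirt $9.86: clothing and footwear, under $175.00 → 0% → $0.00
Wall clock $41.76: all other goods → 5.75% → $2.40
Dish soap $5.46: all other goods → 5.75% → $0.31
Leather boots $186.83: clothing and footwear, $175.00 or more → 9.25% → $17.28
Orange juice (64 oz) $5.01: grocery items → 9.5% → $0.48
Total tax = $2.66 + $1.34 + $1.76 + $2.40 + $0.31 + $17.28 + $0.48 = $26.23

$26.23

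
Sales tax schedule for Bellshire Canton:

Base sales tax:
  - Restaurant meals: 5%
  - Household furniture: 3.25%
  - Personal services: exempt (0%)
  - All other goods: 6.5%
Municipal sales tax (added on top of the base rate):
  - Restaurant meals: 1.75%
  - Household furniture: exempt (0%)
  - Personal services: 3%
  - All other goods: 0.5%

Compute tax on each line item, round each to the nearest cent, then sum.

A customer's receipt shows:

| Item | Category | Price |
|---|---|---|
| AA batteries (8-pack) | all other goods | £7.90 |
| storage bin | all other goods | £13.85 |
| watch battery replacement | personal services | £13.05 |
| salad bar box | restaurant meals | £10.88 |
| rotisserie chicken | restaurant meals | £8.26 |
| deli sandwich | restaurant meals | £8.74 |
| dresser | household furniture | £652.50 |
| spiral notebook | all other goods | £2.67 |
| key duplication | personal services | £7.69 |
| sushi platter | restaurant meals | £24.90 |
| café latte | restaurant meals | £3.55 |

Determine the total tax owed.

£27.34

AA batteries (8-pack) £7.90: all other goods → 6.5% + 0.5% municipal = 7% → £0.55
Storage bin £13.85: all other goods → 6.5% + 0.5% municipal = 7% → £0.97
Watch battery replacement £13.05: personal services → 0% + 3% municipal = 3% → £0.39
Salad bar box £10.88: restaurant meals → 5% + 1.75% municipal = 6.75% → £0.73
Rotisserie chicken £8.26: restaurant meals → 5% + 1.75% municipal = 6.75% → £0.56
Deli sandwich £8.74: restaurant meals → 5% + 1.75% municipal = 6.75% → £0.59
Dresser £652.50: household furniture → 3.25% + 0% municipal = 3.25% → £21.21
Spiral notebook £2.67: all other goods → 6.5% + 0.5% municipal = 7% → £0.19
Key duplication £7.69: personal services → 0% + 3% municipal = 3% → £0.23
Sushi platter £24.90: restaurant meals → 5% + 1.75% municipal = 6.75% → £1.68
Café latte £3.55: restaurant meals → 5% + 1.75% municipal = 6.75% → £0.24
Total tax = £0.55 + £0.97 + £0.39 + £0.73 + £0.56 + £0.59 + £21.21 + £0.19 + £0.23 + £1.68 + £0.24 = £27.34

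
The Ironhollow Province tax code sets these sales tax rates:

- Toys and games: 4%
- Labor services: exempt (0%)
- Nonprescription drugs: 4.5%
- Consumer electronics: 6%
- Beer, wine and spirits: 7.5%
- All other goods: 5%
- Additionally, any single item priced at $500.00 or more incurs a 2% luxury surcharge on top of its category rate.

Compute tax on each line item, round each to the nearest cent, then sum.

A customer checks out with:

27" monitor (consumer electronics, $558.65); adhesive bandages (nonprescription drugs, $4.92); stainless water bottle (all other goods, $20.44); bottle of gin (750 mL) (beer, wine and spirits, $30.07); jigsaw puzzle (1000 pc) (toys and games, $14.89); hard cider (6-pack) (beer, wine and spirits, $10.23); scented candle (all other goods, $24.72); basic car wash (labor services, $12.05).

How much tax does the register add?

27" monitor $558.65: consumer electronics → 6% + 2% surcharge = 8% → $44.69
Adhesive bandages $4.92: nonprescription drugs → 4.5% → $0.22
Stainless water bottle $20.44: all other goods → 5% → $1.02
Bottle of gin (750 mL) $30.07: beer, wine and spirits → 7.5% → $2.26
Jigsaw puzzle (1000 pc) $14.89: toys and games → 4% → $0.60
Hard cider (6-pack) $10.23: beer, wine and spirits → 7.5% → $0.77
Scented candle $24.72: all other goods → 5% → $1.24
Basic car wash $12.05: labor services → 0% → $0.00
Total tax = $44.69 + $0.22 + $1.02 + $2.26 + $0.60 + $0.77 + $1.24 = $50.80

$50.80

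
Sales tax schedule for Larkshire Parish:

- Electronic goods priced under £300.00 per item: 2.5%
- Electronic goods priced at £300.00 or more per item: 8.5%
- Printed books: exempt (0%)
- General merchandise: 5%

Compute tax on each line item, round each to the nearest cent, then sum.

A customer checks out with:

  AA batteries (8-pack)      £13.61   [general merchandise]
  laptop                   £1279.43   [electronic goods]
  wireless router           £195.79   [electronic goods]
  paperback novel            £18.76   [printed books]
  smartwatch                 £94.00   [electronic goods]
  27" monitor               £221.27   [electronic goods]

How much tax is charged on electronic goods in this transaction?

£121.52

Laptop £1279.43: electronic goods, £300.00 or more → 8.5% → £108.75
Wireless router £195.79: electronic goods, under £300.00 → 2.5% → £4.89
Smartwatch £94.00: electronic goods, under £300.00 → 2.5% → £2.35
27" monitor £221.27: electronic goods, under £300.00 → 2.5% → £5.53
Tax on electronic goods = £108.75 + £4.89 + £2.35 + £5.53 = £121.52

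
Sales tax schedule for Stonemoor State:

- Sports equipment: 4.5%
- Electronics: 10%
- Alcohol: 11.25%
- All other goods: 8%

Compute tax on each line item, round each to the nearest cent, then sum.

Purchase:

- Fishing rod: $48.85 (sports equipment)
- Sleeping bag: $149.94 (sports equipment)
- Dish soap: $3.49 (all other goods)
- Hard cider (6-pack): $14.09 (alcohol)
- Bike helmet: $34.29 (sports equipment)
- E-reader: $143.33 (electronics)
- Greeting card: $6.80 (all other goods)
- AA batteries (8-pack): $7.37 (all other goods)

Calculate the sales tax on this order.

Fishing rod $48.85: sports equipment → 4.5% → $2.20
Sleeping bag $149.94: sports equipment → 4.5% → $6.75
Dish soap $3.49: all other goods → 8% → $0.28
Hard cider (6-pack) $14.09: alcohol → 11.25% → $1.59
Bike helmet $34.29: sports equipment → 4.5% → $1.54
E-reader $143.33: electronics → 10% → $14.33
Greeting card $6.80: all other goods → 8% → $0.54
AA batteries (8-pack) $7.37: all other goods → 8% → $0.59
Total tax = $2.20 + $6.75 + $0.28 + $1.59 + $1.54 + $14.33 + $0.54 + $0.59 = $27.82

$27.82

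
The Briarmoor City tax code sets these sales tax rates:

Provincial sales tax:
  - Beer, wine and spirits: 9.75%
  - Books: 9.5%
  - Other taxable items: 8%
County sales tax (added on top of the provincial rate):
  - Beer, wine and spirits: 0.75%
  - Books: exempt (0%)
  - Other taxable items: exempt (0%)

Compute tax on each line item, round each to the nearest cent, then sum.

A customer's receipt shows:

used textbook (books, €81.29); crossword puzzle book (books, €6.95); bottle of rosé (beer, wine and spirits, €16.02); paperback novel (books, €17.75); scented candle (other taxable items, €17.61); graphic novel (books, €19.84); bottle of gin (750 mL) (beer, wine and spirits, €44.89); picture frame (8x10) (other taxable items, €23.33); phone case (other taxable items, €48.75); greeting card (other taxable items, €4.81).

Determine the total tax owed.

€25.90

Used textbook €81.29: books → 9.5% + 0% county = 9.5% → €7.72
Crossword puzzle book €6.95: books → 9.5% + 0% county = 9.5% → €0.66
Bottle of rosé €16.02: beer, wine and spirits → 9.75% + 0.75% county = 10.5% → €1.68
Paperback novel €17.75: books → 9.5% + 0% county = 9.5% → €1.69
Scented candle €17.61: other taxable items → 8% + 0% county = 8% → €1.41
Graphic novel €19.84: books → 9.5% + 0% county = 9.5% → €1.88
Bottle of gin (750 mL) €44.89: beer, wine and spirits → 9.75% + 0.75% county = 10.5% → €4.71
Picture frame (8x10) €23.33: other taxable items → 8% + 0% county = 8% → €1.87
Phone case €48.75: other taxable items → 8% + 0% county = 8% → €3.90
Greeting card €4.81: other taxable items → 8% + 0% county = 8% → €0.38
Total tax = €7.72 + €0.66 + €1.68 + €1.69 + €1.41 + €1.88 + €4.71 + €1.87 + €3.90 + €0.38 = €25.90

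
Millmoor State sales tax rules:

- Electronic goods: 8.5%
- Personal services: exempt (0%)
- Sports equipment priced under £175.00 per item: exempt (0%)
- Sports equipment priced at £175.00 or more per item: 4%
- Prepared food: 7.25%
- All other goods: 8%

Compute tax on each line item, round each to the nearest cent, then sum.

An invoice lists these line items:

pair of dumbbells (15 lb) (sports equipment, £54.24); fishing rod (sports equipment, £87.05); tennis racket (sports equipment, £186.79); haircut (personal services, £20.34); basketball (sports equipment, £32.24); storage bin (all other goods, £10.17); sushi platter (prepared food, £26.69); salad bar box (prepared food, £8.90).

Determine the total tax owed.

Pair of dumbbells (15 lb) £54.24: sports equipment, under £175.00 → 0% → £0.00
Fishing rod £87.05: sports equipment, under £175.00 → 0% → £0.00
Tennis racket £186.79: sports equipment, £175.00 or more → 4% → £7.47
Haircut £20.34: personal services → 0% → £0.00
Basketball £32.24: sports equipment, under £175.00 → 0% → £0.00
Storage bin £10.17: all other goods → 8% → £0.81
Sushi platter £26.69: prepared food → 7.25% → £1.94
Salad bar box £8.90: prepared food → 7.25% → £0.65
Total tax = £7.47 + £0.81 + £1.94 + £0.65 = £10.87

£10.87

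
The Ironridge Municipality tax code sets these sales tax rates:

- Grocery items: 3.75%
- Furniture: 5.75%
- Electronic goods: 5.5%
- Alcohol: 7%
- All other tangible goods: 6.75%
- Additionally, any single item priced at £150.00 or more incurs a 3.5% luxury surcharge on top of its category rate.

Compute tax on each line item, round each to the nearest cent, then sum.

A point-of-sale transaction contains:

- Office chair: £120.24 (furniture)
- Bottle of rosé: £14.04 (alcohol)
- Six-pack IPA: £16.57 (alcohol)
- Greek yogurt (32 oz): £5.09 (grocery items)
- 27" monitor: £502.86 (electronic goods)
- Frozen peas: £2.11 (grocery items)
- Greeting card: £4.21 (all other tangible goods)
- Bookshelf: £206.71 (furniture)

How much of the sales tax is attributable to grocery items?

Greek yogurt (32 oz) £5.09: grocery items → 3.75% → £0.19
Frozen peas £2.11: grocery items → 3.75% → £0.08
Tax on grocery items = £0.19 + £0.08 = £0.27

£0.27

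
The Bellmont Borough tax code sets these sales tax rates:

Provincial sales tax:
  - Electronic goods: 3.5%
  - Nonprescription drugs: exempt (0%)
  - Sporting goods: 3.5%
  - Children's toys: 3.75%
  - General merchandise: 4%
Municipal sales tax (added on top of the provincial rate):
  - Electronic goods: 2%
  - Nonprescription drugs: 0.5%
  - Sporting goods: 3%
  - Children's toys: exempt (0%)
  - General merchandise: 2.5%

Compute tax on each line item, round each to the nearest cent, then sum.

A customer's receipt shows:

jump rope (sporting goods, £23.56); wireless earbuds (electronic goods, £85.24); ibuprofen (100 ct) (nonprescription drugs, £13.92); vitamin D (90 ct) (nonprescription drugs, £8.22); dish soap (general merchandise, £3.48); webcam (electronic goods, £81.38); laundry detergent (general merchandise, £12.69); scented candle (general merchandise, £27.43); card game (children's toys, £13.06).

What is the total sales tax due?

Jump rope £23.56: sporting goods → 3.5% + 3% municipal = 6.5% → £1.53
Wireless earbuds £85.24: electronic goods → 3.5% + 2% municipal = 5.5% → £4.69
Ibuprofen (100 ct) £13.92: nonprescription drugs → 0% + 0.5% municipal = 0.5% → £0.07
Vitamin D (90 ct) £8.22: nonprescription drugs → 0% + 0.5% municipal = 0.5% → £0.04
Dish soap £3.48: general merchandise → 4% + 2.5% municipal = 6.5% → £0.23
Webcam £81.38: electronic goods → 3.5% + 2% municipal = 5.5% → £4.48
Laundry detergent £12.69: general merchandise → 4% + 2.5% municipal = 6.5% → £0.82
Scented candle £27.43: general merchandise → 4% + 2.5% municipal = 6.5% → £1.78
Card game £13.06: children's toys → 3.75% + 0% municipal = 3.75% → £0.49
Total tax = £1.53 + £4.69 + £0.07 + £0.04 + £0.23 + £4.48 + £0.82 + £1.78 + £0.49 = £14.13

£14.13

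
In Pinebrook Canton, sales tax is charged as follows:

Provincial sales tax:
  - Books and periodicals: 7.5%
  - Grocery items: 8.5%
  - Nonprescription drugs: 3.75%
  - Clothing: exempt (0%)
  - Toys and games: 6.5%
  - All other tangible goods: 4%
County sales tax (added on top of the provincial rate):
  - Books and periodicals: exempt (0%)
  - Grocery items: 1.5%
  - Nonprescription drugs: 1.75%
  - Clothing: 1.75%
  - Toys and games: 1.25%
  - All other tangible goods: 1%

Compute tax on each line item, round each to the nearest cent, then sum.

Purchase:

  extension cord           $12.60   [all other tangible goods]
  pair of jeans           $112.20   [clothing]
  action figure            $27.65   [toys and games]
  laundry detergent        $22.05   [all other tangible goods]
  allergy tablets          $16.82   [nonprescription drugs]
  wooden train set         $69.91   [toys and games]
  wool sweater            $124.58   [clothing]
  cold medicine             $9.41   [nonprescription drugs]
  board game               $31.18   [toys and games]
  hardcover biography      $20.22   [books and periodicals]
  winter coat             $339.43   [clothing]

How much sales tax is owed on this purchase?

$24.76

Extension cord $12.60: all other tangible goods → 4% + 1% county = 5% → $0.63
Pair of jeans $112.20: clothing → 0% + 1.75% county = 1.75% → $1.96
Action figure $27.65: toys and games → 6.5% + 1.25% county = 7.75% → $2.14
Laundry detergent $22.05: all other tangible goods → 4% + 1% county = 5% → $1.10
Allergy tablets $16.82: nonprescription drugs → 3.75% + 1.75% county = 5.5% → $0.93
Wooden train set $69.91: toys and games → 6.5% + 1.25% county = 7.75% → $5.42
Wool sweater $124.58: clothing → 0% + 1.75% county = 1.75% → $2.18
Cold medicine $9.41: nonprescription drugs → 3.75% + 1.75% county = 5.5% → $0.52
Board game $31.18: toys and games → 6.5% + 1.25% county = 7.75% → $2.42
Hardcover biography $20.22: books and periodicals → 7.5% + 0% county = 7.5% → $1.52
Winter coat $339.43: clothing → 0% + 1.75% county = 1.75% → $5.94
Total tax = $0.63 + $1.96 + $2.14 + $1.10 + $0.93 + $5.42 + $2.18 + $0.52 + $2.42 + $1.52 + $5.94 = $24.76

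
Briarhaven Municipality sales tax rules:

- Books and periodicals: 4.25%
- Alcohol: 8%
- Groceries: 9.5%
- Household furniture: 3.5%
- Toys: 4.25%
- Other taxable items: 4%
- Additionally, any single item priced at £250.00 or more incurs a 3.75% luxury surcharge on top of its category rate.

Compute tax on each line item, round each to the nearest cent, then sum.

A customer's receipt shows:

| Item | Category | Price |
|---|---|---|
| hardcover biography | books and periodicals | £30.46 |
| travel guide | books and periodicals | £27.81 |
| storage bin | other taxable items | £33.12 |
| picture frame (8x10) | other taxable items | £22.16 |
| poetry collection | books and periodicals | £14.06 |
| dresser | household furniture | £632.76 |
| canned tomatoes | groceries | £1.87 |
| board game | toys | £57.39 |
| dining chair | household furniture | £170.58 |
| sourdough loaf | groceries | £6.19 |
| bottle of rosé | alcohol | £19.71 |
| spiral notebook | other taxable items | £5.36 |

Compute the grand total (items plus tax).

£1083.60

Hardcover biography £30.46: books and periodicals → 4.25% → £1.29
Travel guide £27.81: books and periodicals → 4.25% → £1.18
Storage bin £33.12: other taxable items → 4% → £1.32
Picture frame (8x10) £22.16: other taxable items → 4% → £0.89
Poetry collection £14.06: books and periodicals → 4.25% → £0.60
Dresser £632.76: household furniture → 3.5% + 3.75% surcharge = 7.25% → £45.88
Canned tomatoes £1.87: groceries → 9.5% → £0.18
Board game £57.39: toys → 4.25% → £2.44
Dining chair £170.58: household furniture → 3.5% → £5.97
Sourdough loaf £6.19: groceries → 9.5% → £0.59
Bottle of rosé £19.71: alcohol → 8% → £1.58
Spiral notebook £5.36: other taxable items → 4% → £0.21
Subtotal = £1021.47; tax = £62.13; total due = £1083.60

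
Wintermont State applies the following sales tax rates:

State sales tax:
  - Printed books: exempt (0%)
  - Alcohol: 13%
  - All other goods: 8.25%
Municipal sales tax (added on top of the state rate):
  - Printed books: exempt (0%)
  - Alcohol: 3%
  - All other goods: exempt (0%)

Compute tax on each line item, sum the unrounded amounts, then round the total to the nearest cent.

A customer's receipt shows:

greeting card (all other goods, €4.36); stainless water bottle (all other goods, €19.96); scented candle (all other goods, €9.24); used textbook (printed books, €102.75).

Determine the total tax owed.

Greeting card €4.36: all other goods → 8.25% + 0% municipal = 8.25% → €0.3597
Stainless water bottle €19.96: all other goods → 8.25% + 0% municipal = 8.25% → €1.6467
Scented candle €9.24: all other goods → 8.25% + 0% municipal = 8.25% → €0.7623
Used textbook €102.75: printed books → 0% + 0% municipal = 0% → €0.00
Unrounded tax sum = €2.7687 → €2.77

€2.77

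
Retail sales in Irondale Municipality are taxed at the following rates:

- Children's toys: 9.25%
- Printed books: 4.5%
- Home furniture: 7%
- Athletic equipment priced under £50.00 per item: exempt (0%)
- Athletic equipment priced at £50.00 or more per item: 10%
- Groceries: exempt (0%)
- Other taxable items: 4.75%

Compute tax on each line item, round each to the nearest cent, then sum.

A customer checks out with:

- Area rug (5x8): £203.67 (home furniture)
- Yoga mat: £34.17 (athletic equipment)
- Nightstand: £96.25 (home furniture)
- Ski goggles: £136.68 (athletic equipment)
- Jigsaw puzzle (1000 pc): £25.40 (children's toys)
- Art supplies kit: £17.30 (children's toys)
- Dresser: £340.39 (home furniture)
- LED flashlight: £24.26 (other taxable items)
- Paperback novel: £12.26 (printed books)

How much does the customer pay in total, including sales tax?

Area rug (5x8) £203.67: home furniture → 7% → £14.26
Yoga mat £34.17: athletic equipment, under £50.00 → 0% → £0.00
Nightstand £96.25: home furniture → 7% → £6.74
Ski goggles £136.68: athletic equipment, £50.00 or more → 10% → £13.67
Jigsaw puzzle (1000 pc) £25.40: children's toys → 9.25% → £2.35
Art supplies kit £17.30: children's toys → 9.25% → £1.60
Dresser £340.39: home furniture → 7% → £23.83
LED flashlight £24.26: other taxable items → 4.75% → £1.15
Paperback novel £12.26: printed books → 4.5% → £0.55
Subtotal = £890.38; tax = £64.15; total due = £954.53

£954.53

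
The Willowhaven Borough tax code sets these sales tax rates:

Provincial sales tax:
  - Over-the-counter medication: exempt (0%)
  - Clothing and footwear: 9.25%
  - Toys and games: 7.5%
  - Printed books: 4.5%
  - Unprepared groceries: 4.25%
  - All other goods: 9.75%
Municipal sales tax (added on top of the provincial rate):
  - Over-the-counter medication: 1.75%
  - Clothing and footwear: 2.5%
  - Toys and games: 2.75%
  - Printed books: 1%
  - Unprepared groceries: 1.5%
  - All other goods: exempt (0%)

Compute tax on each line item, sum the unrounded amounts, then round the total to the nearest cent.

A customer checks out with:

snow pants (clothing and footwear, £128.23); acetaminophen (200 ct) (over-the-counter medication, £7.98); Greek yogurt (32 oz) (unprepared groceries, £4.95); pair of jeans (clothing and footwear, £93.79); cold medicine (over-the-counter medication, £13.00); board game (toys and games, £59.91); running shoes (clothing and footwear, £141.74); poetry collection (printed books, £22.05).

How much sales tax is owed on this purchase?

Snow pants £128.23: clothing and footwear → 9.25% + 2.5% municipal = 11.75% → £15.067025
Acetaminophen (200 ct) £7.98: over-the-counter medication → 0% + 1.75% municipal = 1.75% → £0.13965
Greek yogurt (32 oz) £4.95: unprepared groceries → 4.25% + 1.5% municipal = 5.75% → £0.284625
Pair of jeans £93.79: clothing and footwear → 9.25% + 2.5% municipal = 11.75% → £11.020325
Cold medicine £13.00: over-the-counter medication → 0% + 1.75% municipal = 1.75% → £0.2275
Board game £59.91: toys and games → 7.5% + 2.75% municipal = 10.25% → £6.140775
Running shoes £141.74: clothing and footwear → 9.25% + 2.5% municipal = 11.75% → £16.65445
Poetry collection £22.05: printed books → 4.5% + 1% municipal = 5.5% → £1.21275
Unrounded tax sum = £50.7471 → £50.75

£50.75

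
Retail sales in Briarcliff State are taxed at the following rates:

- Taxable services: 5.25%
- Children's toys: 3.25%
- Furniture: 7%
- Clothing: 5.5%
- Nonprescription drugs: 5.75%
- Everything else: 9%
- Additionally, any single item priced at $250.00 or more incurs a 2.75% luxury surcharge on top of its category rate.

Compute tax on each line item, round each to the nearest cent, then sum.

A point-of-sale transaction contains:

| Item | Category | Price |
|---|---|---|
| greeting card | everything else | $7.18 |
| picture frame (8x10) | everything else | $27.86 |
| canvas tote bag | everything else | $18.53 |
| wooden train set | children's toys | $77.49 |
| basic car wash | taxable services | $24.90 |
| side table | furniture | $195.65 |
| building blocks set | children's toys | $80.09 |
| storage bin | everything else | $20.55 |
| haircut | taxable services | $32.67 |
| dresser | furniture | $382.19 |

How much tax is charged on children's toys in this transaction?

$5.12

Wooden train set $77.49: children's toys → 3.25% → $2.52
Building blocks set $80.09: children's toys → 3.25% → $2.60
Tax on children's toys = $2.52 + $2.60 = $5.12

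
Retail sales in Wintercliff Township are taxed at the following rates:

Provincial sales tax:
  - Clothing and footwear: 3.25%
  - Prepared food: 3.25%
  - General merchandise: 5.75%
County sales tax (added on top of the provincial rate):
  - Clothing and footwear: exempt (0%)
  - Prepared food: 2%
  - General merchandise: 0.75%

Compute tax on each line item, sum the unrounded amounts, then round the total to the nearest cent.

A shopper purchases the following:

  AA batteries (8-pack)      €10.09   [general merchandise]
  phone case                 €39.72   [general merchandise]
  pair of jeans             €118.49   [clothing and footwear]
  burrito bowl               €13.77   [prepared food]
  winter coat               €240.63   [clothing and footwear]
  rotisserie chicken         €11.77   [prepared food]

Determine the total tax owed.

AA batteries (8-pack) €10.09: general merchandise → 5.75% + 0.75% county = 6.5% → €0.65585
Phone case €39.72: general merchandise → 5.75% + 0.75% county = 6.5% → €2.5818
Pair of jeans €118.49: clothing and footwear → 3.25% + 0% county = 3.25% → €3.850925
Burrito bowl €13.77: prepared food → 3.25% + 2% county = 5.25% → €0.722925
Winter coat €240.63: clothing and footwear → 3.25% + 0% county = 3.25% → €7.820475
Rotisserie chicken €11.77: prepared food → 3.25% + 2% county = 5.25% → €0.617925
Unrounded tax sum = €16.2499 → €16.25

€16.25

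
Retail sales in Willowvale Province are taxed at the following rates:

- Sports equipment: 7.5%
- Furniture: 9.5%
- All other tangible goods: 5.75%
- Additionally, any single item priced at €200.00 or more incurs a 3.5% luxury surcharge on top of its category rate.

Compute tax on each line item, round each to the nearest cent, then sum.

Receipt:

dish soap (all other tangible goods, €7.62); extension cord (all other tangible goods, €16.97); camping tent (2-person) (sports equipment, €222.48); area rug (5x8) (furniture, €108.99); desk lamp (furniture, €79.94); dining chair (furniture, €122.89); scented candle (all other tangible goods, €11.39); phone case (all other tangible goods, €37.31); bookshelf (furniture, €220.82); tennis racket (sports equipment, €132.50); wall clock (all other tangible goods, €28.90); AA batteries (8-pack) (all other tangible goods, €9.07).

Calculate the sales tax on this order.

€99.13

Dish soap €7.62: all other tangible goods → 5.75% → €0.44
Extension cord €16.97: all other tangible goods → 5.75% → €0.98
Camping tent (2-person) €222.48: sports equipment → 7.5% + 3.5% surcharge = 11% → €24.47
Area rug (5x8) €108.99: furniture → 9.5% → €10.35
Desk lamp €79.94: furniture → 9.5% → €7.59
Dining chair €122.89: furniture → 9.5% → €11.67
Scented candle €11.39: all other tangible goods → 5.75% → €0.65
Phone case €37.31: all other tangible goods → 5.75% → €2.15
Bookshelf €220.82: furniture → 9.5% + 3.5% surcharge = 13% → €28.71
Tennis racket €132.50: sports equipment → 7.5% → €9.94
Wall clock €28.90: all other tangible goods → 5.75% → €1.66
AA batteries (8-pack) €9.07: all other tangible goods → 5.75% → €0.52
Total tax = €0.44 + €0.98 + €24.47 + €10.35 + €7.59 + €11.67 + €0.65 + €2.15 + €28.71 + €9.94 + €1.66 + €0.52 = €99.13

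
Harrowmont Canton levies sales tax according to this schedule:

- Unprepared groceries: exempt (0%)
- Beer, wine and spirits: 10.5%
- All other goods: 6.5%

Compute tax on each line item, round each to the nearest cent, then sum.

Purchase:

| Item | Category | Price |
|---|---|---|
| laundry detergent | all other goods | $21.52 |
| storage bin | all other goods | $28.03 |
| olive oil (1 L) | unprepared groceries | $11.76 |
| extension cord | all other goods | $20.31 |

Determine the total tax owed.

Laundry detergent $21.52: all other goods → 6.5% → $1.40
Storage bin $28.03: all other goods → 6.5% → $1.82
Olive oil (1 L) $11.76: unprepared groceries → 0% → $0.00
Extension cord $20.31: all other goods → 6.5% → $1.32
Total tax = $1.40 + $1.82 + $1.32 = $4.54

$4.54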